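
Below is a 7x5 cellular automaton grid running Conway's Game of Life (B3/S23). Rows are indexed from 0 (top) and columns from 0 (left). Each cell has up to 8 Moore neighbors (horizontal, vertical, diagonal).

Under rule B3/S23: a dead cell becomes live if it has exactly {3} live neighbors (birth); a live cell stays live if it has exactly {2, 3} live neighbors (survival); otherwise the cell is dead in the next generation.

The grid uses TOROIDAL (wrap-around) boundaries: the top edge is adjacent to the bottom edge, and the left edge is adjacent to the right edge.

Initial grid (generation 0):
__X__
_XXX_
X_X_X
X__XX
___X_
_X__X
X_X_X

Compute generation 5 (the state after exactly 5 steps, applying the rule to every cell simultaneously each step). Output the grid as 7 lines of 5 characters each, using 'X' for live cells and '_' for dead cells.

Simulating step by step:
Generation 0 (given above): 16 live cells
Generation 1: 15 live cells
X___X
X___X
_____
XXX__
__XX_
_XX_X
X_X_X
Generation 2: 9 live cells
_____
X___X
____X
_XXX_
____X
____X
__X__
Generation 3: 13 live cells
_____
X___X
_XX_X
X_XXX
X_X_X
___X_
_____
Generation 4: 9 live cells
_____
XX_XX
__X__
_____
X_X__
___XX
_____
Generation 5: 17 live cells
(generation 5 grid is the final answer)

Answer: X___X
XXXXX
XXXXX
_X___
___XX
___XX
_____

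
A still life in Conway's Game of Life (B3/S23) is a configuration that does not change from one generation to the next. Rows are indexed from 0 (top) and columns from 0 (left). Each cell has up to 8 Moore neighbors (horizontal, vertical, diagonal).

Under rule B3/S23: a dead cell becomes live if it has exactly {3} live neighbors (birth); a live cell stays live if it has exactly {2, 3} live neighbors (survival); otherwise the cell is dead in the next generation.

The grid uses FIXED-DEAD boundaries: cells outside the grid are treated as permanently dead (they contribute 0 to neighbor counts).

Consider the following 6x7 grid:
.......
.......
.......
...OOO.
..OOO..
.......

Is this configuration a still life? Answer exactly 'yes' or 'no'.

Compute generation 1 and compare to generation 0 (given above):
Generation 1:
.......
.......
....O..
..O..O.
..O..O.
...O...
Cell (2,4) differs: gen0=0 vs gen1=1 -> NOT a still life.

Answer: no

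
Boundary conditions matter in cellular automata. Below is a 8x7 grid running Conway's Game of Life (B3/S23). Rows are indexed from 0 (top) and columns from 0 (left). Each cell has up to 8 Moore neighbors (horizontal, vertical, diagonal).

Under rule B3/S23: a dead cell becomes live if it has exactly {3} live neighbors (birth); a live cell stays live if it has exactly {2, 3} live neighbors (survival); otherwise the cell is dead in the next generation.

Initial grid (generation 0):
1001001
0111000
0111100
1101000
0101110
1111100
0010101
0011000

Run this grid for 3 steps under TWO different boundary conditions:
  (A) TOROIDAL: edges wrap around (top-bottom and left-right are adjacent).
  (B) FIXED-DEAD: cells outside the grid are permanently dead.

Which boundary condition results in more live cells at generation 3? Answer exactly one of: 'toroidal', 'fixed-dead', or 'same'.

Answer: toroidal

Derivation:
Under TOROIDAL boundary, generation 3:
0000000
0000000
0000000
0000110
0000011
0001110
0001100
0000000
Population = 9

Under FIXED-DEAD boundary, generation 3:
0000000
0000000
0000000
0000000
0000000
0001110
0000000
0001100
Population = 5

Comparison: toroidal=9, fixed-dead=5 -> toroidal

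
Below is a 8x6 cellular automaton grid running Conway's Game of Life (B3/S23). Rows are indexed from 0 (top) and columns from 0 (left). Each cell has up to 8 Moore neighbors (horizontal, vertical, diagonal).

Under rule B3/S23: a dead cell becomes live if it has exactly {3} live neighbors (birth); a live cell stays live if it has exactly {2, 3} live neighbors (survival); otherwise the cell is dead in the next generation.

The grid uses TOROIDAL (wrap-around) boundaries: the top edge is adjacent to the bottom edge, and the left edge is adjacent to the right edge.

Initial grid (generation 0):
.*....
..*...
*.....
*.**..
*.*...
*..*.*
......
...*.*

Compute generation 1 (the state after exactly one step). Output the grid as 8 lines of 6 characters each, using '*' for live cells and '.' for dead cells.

Answer: ..*...
.*....
..**..
*.**.*
*.*.*.
**...*
*....*
......

Derivation:
Simulating step by step:
Generation 0 (given above): 13 live cells
Generation 1: 16 live cells
(generation 1 grid is the final answer)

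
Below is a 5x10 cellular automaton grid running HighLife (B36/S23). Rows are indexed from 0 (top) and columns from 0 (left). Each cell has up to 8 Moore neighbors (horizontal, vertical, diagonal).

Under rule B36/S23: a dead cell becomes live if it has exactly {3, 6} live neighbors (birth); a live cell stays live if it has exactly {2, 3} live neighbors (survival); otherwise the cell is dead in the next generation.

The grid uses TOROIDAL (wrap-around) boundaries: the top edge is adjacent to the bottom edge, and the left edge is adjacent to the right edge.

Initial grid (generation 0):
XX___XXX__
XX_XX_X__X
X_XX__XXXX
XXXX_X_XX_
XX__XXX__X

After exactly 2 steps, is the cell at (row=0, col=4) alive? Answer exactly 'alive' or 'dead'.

Answer: dead

Derivation:
Simulating step by step:
Generation 0 (given above): 31 live cells
Generation 1: 8 live cells
___X___XX_
___XX__X__
__________
______X___
___X______
Generation 2: 9 live cells
__XX___XX_
___XX__XX_
__________
__________
_______X__

Cell (0,4) at generation 2: 0 -> dead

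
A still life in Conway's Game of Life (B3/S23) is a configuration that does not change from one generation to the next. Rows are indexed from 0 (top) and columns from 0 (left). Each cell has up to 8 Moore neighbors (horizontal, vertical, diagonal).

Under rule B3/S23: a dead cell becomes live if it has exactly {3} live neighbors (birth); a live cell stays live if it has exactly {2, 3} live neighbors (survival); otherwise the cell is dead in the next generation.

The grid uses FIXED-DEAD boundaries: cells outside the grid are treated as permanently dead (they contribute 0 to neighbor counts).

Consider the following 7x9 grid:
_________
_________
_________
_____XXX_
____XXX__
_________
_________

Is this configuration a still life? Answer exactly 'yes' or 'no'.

Answer: no

Derivation:
Compute generation 1 and compare to generation 0 (given above):
Generation 1:
_________
_________
______X__
____X__X_
____X__X_
_____X___
_________
Cell (2,6) differs: gen0=0 vs gen1=1 -> NOT a still life.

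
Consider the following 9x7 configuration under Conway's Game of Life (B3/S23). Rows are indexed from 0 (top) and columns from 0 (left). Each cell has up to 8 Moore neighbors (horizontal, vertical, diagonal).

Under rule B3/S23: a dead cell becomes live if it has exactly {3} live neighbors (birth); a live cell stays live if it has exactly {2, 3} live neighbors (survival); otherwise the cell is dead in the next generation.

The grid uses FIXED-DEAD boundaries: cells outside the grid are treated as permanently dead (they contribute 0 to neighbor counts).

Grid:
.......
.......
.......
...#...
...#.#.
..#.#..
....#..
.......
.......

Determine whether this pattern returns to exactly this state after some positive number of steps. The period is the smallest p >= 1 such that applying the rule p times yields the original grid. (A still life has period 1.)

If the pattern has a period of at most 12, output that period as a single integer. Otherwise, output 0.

Simulating and comparing each generation to the original:
Gen 0 (original, given above): 6 live cells
Gen 1: 6 live cells, differs from original
Gen 2: 6 live cells, MATCHES original -> period = 2

Answer: 2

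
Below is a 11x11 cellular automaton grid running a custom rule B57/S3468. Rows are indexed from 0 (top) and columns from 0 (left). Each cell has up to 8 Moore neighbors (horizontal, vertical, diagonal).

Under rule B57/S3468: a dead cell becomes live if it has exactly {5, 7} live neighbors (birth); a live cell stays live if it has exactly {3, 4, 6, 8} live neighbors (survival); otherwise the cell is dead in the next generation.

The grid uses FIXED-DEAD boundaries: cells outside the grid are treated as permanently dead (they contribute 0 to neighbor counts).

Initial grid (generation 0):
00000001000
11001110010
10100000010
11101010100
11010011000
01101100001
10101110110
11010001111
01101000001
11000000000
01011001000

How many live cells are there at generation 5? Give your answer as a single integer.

Answer: 5

Derivation:
Simulating step by step:
Generation 0 (given above): 50 live cells
Generation 1: 36 live cells
00000000000
01000000000
11100100000
11100000000
11010111000
00111010000
10111110100
10110001101
10100000000
11100000000
00000000000
Generation 2: 23 live cells
00000000000
01000000000
11100000000
00000000000
10010110000
01011101000
01000111000
00100001000
11100000000
01000000000
00000000000
Generation 3: 14 live cells
00000000000
01000000000
01000000000
00000000000
00001110000
00000011000
00000101000
01100000000
01100000000
01000000000
00000000000
Generation 4: 8 live cells
00000000000
00000000000
00000000000
00000000000
00000110000
00000101000
00000000000
01100000000
01100000000
00000000000
00000000000
Generation 5: 5 live cells
00000000000
00000000000
00000000000
00000000000
00000010000
00000000000
00000000000
01100000000
01100000000
00000000000
00000000000
Population at generation 5: 5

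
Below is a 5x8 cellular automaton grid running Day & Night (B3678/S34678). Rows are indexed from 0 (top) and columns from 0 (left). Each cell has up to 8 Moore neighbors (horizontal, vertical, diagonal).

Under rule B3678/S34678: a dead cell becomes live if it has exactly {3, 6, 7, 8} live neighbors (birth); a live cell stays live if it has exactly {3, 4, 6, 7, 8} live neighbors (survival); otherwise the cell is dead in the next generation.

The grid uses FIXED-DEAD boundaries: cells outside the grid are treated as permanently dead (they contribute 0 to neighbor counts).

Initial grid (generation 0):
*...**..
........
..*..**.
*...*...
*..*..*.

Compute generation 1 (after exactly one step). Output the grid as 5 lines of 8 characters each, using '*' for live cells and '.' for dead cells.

Answer: ........
....*.*.
........
.*.*..*.
........

Derivation:
Simulating step by step:
Generation 0 (given above): 11 live cells
Generation 1: 5 live cells
(generation 1 grid is the final answer)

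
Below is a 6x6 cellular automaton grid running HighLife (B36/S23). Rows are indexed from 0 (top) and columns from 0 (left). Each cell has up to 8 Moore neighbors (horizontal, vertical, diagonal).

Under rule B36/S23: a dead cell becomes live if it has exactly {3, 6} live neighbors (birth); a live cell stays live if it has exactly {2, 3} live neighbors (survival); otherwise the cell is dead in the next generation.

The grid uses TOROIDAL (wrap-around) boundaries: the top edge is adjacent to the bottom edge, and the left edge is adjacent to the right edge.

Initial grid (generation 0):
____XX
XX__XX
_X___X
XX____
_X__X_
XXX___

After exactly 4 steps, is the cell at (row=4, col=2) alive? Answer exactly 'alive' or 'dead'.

Answer: alive

Derivation:
Simulating step by step:
Generation 0 (given above): 15 live cells
Generation 1: 16 live cells
X_XXX_
_X____
__X_X_
_XX__X
_____X
XXXXX_
Generation 2: 17 live cells
XX__X_
_X__XX
X_XX__
XXXXXX
_____X
X_____
Generation 3: 10 live cells
_X__X_
____X_
_X__XX
______
__XX__
XX____
Generation 4: 16 live cells
XX___X
X__XX_
____XX
__XXX_
_XX___
XX_X__

Cell (4,2) at generation 4: 1 -> alive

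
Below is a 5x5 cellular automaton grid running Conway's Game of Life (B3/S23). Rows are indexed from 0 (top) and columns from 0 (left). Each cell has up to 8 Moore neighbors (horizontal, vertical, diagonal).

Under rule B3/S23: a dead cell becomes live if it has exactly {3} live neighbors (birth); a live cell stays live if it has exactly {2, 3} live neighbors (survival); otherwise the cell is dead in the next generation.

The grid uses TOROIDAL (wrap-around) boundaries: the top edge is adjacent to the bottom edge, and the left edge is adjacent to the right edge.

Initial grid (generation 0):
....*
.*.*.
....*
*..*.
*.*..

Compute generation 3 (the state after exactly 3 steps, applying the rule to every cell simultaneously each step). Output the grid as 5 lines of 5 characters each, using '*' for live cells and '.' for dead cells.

Simulating step by step:
Generation 0 (given above): 8 live cells
Generation 1: 18 live cells
*****
*..**
*.***
**.*.
**.*.
Generation 2: 0 live cells
.....
.....
.....
.....
.....
Generation 3: 0 live cells
(generation 3 grid is the final answer)

Answer: .....
.....
.....
.....
.....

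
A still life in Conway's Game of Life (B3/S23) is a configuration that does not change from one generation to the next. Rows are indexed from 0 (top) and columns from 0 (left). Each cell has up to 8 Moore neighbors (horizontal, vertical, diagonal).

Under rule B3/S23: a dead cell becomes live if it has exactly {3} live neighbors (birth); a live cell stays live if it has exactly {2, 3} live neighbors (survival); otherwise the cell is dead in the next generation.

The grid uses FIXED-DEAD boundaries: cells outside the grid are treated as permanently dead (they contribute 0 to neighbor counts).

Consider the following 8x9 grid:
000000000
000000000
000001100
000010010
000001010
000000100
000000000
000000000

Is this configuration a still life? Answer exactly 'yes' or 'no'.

Answer: yes

Derivation:
Compute generation 1 and compare to generation 0 (given above):
Generation 1:
000000000
000000000
000001100
000010010
000001010
000000100
000000000
000000000
The grids are IDENTICAL -> still life.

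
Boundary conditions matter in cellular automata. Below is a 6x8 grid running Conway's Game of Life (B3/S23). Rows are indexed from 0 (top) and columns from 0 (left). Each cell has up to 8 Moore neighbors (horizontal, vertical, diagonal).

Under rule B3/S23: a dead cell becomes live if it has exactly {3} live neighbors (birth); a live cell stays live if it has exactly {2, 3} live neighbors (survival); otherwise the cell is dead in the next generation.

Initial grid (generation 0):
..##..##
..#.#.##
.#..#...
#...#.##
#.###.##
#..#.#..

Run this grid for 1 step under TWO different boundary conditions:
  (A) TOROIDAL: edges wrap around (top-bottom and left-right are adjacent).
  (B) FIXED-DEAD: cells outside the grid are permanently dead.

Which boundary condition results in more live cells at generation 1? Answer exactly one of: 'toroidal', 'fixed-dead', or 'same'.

Answer: fixed-dead

Derivation:
Under TOROIDAL boundary, generation 1:
###.....
###.#.##
.#..#...
..#.#.#.
..#.....
#....#..
Population = 17

Under FIXED-DEAD boundary, generation 1:
..##.###
.##.#.##
.#..#...
#.#.#.##
#.#....#
.###.##.
Population = 25

Comparison: toroidal=17, fixed-dead=25 -> fixed-dead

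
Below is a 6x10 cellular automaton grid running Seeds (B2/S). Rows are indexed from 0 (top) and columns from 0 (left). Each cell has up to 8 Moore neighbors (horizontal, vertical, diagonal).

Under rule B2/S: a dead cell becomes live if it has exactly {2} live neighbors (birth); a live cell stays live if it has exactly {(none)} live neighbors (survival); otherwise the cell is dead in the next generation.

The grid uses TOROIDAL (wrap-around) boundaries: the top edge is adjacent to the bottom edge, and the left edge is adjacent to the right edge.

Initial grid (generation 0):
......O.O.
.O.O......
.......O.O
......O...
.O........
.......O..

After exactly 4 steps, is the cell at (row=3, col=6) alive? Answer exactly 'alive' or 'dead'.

Answer: dead

Derivation:
Simulating step by step:
Generation 0 (given above): 9 live cells
Generation 1: 16 live cells
..O.......
O.O...O..O
O.O...O.O.
O......OO.
......OO..
......O.O.
Generation 2: 12 live cells
O..O.OO.O.
.....O..O.
...O.O....
.....O....
.....O....
.....O....
Generation 3: 4 live cells
..........
..OO......
..........
..........
..........
.......O.O
Generation 4: 7 live cells
..OO....O.
..........
..OO......
..........
........O.
........O.

Cell (3,6) at generation 4: 0 -> dead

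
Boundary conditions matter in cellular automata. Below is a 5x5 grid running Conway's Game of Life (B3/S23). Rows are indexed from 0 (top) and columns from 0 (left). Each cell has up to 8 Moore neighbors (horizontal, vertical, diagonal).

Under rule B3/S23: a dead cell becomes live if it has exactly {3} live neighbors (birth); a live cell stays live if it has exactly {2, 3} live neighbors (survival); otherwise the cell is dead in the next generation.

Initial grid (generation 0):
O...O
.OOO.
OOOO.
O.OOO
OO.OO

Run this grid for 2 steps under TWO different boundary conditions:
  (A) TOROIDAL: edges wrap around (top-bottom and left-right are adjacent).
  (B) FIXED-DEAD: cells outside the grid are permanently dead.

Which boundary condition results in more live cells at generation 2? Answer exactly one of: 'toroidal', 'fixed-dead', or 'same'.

Answer: fixed-dead

Derivation:
Under TOROIDAL boundary, generation 2:
.....
.....
.....
.....
.....
Population = 0

Under FIXED-DEAD boundary, generation 2:
..OO.
.OOO.
.....
OO...
.....
Population = 7

Comparison: toroidal=0, fixed-dead=7 -> fixed-dead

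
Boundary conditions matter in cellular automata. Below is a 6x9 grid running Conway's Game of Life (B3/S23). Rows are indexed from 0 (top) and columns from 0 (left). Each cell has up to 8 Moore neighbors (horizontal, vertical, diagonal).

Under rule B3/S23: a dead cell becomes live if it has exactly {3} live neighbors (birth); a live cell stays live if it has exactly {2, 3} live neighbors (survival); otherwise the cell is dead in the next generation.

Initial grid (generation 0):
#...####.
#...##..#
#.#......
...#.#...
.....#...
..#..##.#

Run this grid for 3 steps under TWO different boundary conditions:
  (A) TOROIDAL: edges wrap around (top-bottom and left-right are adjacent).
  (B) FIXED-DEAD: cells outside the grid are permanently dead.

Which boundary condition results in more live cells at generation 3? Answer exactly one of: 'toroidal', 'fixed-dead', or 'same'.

Answer: toroidal

Derivation:
Under TOROIDAL boundary, generation 3:
#####....
........#
####.#..#
#.####..#
.........
#.##.....
Population = 21

Under FIXED-DEAD boundary, generation 3:
..######.
.......#.
..#..##..
.........
.........
....#.#..
Population = 12

Comparison: toroidal=21, fixed-dead=12 -> toroidal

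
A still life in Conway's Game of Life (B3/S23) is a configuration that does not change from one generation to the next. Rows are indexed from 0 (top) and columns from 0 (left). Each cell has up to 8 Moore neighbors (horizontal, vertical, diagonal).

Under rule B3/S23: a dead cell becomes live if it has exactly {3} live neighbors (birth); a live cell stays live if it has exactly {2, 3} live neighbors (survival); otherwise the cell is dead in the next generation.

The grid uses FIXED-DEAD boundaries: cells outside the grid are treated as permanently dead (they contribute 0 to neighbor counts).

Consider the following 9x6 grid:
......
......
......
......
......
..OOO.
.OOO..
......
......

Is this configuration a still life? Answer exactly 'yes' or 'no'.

Compute generation 1 and compare to generation 0 (given above):
Generation 1:
......
......
......
......
...O..
.O..O.
.O..O.
..O...
......
Cell (4,3) differs: gen0=0 vs gen1=1 -> NOT a still life.

Answer: no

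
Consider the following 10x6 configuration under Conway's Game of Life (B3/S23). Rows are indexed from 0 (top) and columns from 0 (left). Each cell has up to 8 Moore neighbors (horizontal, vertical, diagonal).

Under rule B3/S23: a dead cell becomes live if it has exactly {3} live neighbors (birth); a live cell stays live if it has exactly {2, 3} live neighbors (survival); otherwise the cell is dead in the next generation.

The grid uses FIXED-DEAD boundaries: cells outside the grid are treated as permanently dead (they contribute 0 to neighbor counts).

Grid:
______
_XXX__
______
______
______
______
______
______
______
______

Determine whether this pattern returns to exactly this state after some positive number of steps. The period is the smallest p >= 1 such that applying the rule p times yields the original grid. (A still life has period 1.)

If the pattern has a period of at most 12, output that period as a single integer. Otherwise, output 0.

Answer: 2

Derivation:
Simulating and comparing each generation to the original:
Gen 0 (original, given above): 3 live cells
Gen 1: 3 live cells, differs from original
Gen 2: 3 live cells, MATCHES original -> period = 2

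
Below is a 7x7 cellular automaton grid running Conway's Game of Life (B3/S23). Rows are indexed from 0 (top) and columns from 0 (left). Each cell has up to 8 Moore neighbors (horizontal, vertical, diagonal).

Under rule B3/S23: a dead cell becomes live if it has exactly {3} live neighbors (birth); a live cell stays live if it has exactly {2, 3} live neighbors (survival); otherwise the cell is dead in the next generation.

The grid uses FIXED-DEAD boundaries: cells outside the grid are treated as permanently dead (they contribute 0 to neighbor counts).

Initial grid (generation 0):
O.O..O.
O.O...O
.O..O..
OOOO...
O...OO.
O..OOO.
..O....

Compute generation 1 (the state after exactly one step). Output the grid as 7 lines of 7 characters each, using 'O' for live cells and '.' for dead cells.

Simulating step by step:
Generation 0 (given above): 20 live cells
Generation 1: 15 live cells
(generation 1 grid is the final answer)

Answer: .......
O.OO.O.
.......
O.OO.O.
O....O.
.O.O.O.
...OO..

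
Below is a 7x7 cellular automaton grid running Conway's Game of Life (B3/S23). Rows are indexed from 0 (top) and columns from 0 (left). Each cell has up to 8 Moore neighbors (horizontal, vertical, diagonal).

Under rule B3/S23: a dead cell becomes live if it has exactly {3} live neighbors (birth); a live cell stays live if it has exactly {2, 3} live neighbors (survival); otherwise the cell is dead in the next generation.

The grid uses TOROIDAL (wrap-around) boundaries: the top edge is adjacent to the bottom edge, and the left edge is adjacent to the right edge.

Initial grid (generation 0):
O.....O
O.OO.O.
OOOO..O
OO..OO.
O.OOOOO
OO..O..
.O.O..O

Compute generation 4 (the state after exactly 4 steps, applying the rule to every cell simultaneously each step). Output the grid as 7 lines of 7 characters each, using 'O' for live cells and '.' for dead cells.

Answer: .O...O.
....O..
.......
.......
..O....
.O.O...
O......

Derivation:
Simulating step by step:
Generation 0 (given above): 27 live cells
Generation 1: 11 live cells
...OOO.
...OOO.
.......
.......
..O....
.......
.OO..OO
Generation 2: 9 live cells
.......
...O.O.
....O..
.......
.......
.OO....
..OO.OO
Generation 3: 12 live cells
..OO.OO
....O..
....O..
.......
.......
.OOO...
.OOO...
Generation 4: 7 live cells
(generation 4 grid is the final answer)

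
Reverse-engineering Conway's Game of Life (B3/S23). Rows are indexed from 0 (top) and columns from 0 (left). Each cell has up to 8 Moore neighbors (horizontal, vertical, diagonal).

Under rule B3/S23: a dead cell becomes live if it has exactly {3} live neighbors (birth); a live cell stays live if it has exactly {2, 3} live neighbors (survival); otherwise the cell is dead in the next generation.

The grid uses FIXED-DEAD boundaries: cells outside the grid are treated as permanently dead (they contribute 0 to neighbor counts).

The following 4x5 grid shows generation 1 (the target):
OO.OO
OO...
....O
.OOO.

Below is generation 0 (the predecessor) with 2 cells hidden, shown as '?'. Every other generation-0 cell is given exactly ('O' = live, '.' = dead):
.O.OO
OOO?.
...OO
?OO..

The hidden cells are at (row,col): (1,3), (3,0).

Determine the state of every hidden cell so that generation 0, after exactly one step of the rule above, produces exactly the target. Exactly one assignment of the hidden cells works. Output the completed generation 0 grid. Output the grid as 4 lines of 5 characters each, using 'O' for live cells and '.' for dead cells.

Answer: .O.OO
OOOO.
...OO
OOO..

Derivation:
Hidden generation-0 cells (in order): (1,3), (3,0).
A hidden cell only influences target cells in its own 3x3 neighborhood. Try each of the 2^2 = 4 assignments, step the completed generation 0 forward once under B3/S23, and compare with the target:
  (1,3)=. (3,0)=. -> step gives (0,4)='.' but target has 'O' -> reject
  (1,3)=. (3,0)=O -> step gives (0,4)='.' but target has 'O' -> reject
  (1,3)=O (3,0)=. -> step gives (2,0)='O' but target has '.' -> reject
  (1,3)=O (3,0)=O -> step reproduces the target at every cell -> ACCEPT
Unique solution: (1,3)=live, (3,0)=live.
Check: live-neighbor counts of every cell in the completed generation 0:
33532
23555
46642
12232
Applying B3/S23 to generation 0 with these counts gives:
OO.OO
OO...
....O
.OOO.
which matches the target exactly.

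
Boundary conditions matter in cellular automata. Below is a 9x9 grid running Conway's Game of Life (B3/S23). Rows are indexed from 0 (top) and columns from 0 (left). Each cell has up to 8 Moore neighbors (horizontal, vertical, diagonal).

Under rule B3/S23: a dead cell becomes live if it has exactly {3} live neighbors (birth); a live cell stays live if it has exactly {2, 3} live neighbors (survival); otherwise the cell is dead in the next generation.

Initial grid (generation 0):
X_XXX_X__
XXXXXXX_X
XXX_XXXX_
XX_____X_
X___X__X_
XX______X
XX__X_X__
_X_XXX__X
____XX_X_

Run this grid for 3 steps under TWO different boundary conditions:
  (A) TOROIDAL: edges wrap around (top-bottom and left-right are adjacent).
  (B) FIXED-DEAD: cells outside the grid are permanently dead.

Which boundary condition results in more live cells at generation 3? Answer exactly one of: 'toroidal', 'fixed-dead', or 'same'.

Under TOROIDAL boundary, generation 3:
_________
_________
_________
__XX_____
___XX__XX
_____XX__
__X___XXX
__XXXXXX_
XXX______
Population = 21

Under FIXED-DEAD boundary, generation 3:
_________
_______XX
_______XX
__XX_____
___XX____
__X__X_XX
__XXXX_XX
XX___X_XX
__X_XXX__
Population = 27

Comparison: toroidal=21, fixed-dead=27 -> fixed-dead

Answer: fixed-dead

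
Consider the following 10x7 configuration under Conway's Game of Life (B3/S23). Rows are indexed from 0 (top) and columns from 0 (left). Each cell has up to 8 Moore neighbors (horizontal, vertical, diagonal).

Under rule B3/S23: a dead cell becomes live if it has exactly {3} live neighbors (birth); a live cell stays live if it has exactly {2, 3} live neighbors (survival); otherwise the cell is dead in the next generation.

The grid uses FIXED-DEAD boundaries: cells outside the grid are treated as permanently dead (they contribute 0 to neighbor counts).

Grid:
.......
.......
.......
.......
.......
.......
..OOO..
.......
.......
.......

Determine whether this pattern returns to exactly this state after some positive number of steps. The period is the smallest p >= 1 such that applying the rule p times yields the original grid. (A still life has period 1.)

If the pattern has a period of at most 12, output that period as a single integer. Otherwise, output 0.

Answer: 2

Derivation:
Simulating and comparing each generation to the original:
Gen 0 (original, given above): 3 live cells
Gen 1: 3 live cells, differs from original
Gen 2: 3 live cells, MATCHES original -> period = 2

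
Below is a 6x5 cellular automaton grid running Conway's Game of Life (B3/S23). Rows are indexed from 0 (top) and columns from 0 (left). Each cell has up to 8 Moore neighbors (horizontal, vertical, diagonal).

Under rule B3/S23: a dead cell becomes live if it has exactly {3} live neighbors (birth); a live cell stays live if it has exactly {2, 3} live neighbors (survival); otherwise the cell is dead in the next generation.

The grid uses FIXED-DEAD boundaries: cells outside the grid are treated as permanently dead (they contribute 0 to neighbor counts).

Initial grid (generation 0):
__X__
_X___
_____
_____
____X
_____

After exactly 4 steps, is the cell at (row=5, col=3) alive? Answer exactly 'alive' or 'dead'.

Simulating step by step:
Generation 0 (given above): 3 live cells
Generation 1: 0 live cells
_____
_____
_____
_____
_____
_____
Generation 2: 0 live cells
_____
_____
_____
_____
_____
_____
Generation 3: 0 live cells
_____
_____
_____
_____
_____
_____
Generation 4: 0 live cells
_____
_____
_____
_____
_____
_____

Cell (5,3) at generation 4: 0 -> dead

Answer: dead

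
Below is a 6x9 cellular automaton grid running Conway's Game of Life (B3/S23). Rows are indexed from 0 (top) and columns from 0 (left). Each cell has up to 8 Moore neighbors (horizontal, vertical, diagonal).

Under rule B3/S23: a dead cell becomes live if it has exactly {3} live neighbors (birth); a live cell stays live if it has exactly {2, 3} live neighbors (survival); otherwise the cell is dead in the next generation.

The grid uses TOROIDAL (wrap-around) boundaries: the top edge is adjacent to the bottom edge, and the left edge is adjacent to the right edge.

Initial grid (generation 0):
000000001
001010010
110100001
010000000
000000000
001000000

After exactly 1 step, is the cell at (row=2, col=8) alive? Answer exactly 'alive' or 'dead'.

Answer: alive

Derivation:
Simulating step by step:
Generation 0 (given above): 10 live cells
Generation 1: 11 live cells
000100000
011100010
110100001
011000000
000000000
000000000

Cell (2,8) at generation 1: 1 -> alive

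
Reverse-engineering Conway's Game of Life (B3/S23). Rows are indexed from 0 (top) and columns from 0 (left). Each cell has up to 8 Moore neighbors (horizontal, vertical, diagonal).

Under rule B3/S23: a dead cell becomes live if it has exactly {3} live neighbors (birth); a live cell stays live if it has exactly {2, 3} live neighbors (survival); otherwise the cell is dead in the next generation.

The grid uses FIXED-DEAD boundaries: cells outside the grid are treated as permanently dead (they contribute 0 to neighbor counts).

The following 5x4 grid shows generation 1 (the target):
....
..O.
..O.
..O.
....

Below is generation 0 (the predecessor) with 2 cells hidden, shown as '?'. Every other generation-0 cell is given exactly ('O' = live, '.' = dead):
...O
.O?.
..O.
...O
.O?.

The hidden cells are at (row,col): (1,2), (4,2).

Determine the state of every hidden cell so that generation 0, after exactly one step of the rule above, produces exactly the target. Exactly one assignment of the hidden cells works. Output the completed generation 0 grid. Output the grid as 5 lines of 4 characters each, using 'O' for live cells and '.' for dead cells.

Hidden generation-0 cells (in order): (1,2), (4,2).
A hidden cell only influences target cells in its own 3x3 neighborhood. Try each of the 2^2 = 4 assignments, step the completed generation 0 forward once under B3/S23, and compare with the target:
  (1,2)=. (4,2)=. -> step reproduces the target at every cell -> ACCEPT
  (1,2)=. (4,2)=O -> step gives (3,1)='O' but target has '.' -> reject
  (1,2)=O (4,2)=. -> step gives (0,2)='O' but target has '.' -> reject
  (1,2)=O (4,2)=O -> step gives (0,2)='O' but target has '.' -> reject
Unique solution: (1,2)=dead, (4,2)=dead.
Check: live-neighbor counts of every cell in the completed generation 0:
1120
1132
1222
1231
1021
Applying B3/S23 to generation 0 with these counts gives:
....
..O.
..O.
..O.
....
which matches the target exactly.

Answer: ...O
.O..
..O.
...O
.O..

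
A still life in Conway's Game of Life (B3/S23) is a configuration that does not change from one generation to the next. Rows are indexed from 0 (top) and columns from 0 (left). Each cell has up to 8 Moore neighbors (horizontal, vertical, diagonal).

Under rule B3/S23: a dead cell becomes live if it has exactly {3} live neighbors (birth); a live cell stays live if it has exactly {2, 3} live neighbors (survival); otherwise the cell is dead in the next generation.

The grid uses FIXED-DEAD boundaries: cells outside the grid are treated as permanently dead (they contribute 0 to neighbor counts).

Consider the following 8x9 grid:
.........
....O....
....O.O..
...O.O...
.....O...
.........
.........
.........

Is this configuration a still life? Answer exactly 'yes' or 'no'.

Answer: no

Derivation:
Compute generation 1 and compare to generation 0 (given above):
Generation 1:
.........
.....O...
...OO....
.....OO..
....O....
.........
.........
.........
Cell (1,4) differs: gen0=1 vs gen1=0 -> NOT a still life.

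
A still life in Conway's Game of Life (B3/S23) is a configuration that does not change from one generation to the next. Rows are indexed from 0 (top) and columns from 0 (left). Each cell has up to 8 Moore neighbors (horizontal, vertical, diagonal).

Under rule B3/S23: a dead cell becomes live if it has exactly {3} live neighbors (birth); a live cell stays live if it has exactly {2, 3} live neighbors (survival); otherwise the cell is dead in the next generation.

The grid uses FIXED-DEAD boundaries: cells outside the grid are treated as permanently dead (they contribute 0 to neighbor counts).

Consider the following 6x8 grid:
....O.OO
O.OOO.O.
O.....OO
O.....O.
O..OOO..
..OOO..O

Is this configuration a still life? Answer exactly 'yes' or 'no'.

Answer: no

Derivation:
Compute generation 1 and compare to generation 0 (given above):
Generation 1:
....O.OO
.O.OO...
O..O..OO
OO..O.OO
.OO..OO.
..O..O..
Cell (1,0) differs: gen0=1 vs gen1=0 -> NOT a still life.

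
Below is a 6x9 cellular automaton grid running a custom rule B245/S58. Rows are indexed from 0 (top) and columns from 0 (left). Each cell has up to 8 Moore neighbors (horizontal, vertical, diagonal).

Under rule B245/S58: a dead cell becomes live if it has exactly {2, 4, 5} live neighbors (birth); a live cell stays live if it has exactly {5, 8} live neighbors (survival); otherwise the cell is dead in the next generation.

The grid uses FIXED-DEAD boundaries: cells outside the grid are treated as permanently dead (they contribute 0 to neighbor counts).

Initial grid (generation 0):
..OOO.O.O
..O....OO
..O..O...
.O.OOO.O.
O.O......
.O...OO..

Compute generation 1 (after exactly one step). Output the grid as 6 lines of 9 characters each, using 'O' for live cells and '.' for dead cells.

Answer: .O...O.O.
...O.....
...OO.O..
O.O......
.O..OOOO.
O.O......

Derivation:
Simulating step by step:
Generation 0 (given above): 20 live cells
Generation 1: 16 live cells
(generation 1 grid is the final answer)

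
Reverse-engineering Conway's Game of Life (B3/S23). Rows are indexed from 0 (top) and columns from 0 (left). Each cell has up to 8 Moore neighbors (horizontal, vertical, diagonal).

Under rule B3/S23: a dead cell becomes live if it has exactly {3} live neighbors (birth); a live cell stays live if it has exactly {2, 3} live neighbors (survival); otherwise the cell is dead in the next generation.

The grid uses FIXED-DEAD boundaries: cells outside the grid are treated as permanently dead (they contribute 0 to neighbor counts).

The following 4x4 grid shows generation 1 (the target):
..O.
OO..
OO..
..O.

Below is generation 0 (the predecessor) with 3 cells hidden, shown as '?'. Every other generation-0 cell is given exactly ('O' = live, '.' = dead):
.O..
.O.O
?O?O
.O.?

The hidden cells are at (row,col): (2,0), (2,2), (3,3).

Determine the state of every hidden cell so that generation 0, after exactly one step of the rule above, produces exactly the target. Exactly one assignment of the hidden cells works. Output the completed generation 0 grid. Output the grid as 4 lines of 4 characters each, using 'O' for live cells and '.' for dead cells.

Hidden generation-0 cells (in order): (2,0), (2,2), (3,3).
A hidden cell only influences target cells in its own 3x3 neighborhood. Try each of the 2^3 = 8 assignments, step the completed generation 0 forward once under B3/S23, and compare with the target:
  (2,0)=. (2,2)=. (3,3)=. -> step reproduces the target at every cell -> ACCEPT
  (2,0)=. (2,2)=. (3,3)=O -> step gives (2,3)='O' but target has '.' -> reject
  (2,0)=. (2,2)=O (3,3)=. -> step gives (1,3)='O' but target has '.' -> reject
  (2,0)=. (2,2)=O (3,3)=O -> step gives (1,3)='O' but target has '.' -> reject
  (2,0)=O (2,2)=. (3,3)=. -> step gives (1,0)='.' but target has 'O' -> reject
  (2,0)=O (2,2)=. (3,3)=O -> step gives (1,0)='.' but target has 'O' -> reject
  (2,0)=O (2,2)=O (3,3)=. -> step gives (1,0)='.' but target has 'O' -> reject
  (2,0)=O (2,2)=O (3,3)=O -> step gives (1,0)='.' but target has 'O' -> reject
Unique solution: (2,0)=dead, (2,2)=dead, (3,3)=dead.
Check: live-neighbor counts of every cell in the completed generation 0:
2131
3251
3251
2131
Applying B3/S23 to generation 0 with these counts gives:
..O.
OO..
OO..
..O.
which matches the target exactly.

Answer: .O..
.O.O
.O.O
.O..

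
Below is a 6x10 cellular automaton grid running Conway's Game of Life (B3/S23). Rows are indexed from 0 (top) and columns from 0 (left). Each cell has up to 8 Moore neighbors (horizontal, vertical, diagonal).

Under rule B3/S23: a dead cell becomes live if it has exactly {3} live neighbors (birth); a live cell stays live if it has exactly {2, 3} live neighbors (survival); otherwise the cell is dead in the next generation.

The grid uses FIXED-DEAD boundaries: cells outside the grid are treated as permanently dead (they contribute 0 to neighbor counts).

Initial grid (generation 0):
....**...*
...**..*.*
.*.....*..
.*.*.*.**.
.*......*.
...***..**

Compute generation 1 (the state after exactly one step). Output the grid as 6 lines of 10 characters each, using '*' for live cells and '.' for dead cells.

Answer: ...***..*.
...****...
...*...*..
**....***.
...*.**...
....*...**

Derivation:
Simulating step by step:
Generation 0 (given above): 21 live cells
Generation 1: 21 live cells
(generation 1 grid is the final answer)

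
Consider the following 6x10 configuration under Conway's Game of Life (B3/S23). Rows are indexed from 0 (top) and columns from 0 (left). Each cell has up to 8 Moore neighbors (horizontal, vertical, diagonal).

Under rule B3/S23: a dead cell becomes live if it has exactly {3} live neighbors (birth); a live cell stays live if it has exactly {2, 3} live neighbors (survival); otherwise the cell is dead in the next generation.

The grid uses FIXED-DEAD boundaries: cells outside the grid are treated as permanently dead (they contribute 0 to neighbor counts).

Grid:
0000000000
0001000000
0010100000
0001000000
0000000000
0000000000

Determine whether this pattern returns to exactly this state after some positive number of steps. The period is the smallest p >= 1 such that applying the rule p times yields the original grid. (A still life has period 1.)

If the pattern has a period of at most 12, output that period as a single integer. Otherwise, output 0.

Simulating and comparing each generation to the original:
Gen 0 (original, given above): 4 live cells
Gen 1: 4 live cells, MATCHES original -> period = 1

Answer: 1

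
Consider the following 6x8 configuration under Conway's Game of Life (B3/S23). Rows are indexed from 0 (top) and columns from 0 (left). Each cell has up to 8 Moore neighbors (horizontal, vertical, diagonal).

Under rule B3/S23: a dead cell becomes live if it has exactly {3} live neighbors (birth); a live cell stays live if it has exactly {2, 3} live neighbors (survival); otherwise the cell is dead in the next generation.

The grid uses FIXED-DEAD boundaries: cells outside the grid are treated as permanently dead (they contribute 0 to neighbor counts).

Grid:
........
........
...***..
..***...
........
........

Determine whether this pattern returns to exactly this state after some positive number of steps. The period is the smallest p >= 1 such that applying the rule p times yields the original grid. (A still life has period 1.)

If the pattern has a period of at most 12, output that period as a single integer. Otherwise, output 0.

Answer: 2

Derivation:
Simulating and comparing each generation to the original:
Gen 0 (original, given above): 6 live cells
Gen 1: 6 live cells, differs from original
Gen 2: 6 live cells, MATCHES original -> period = 2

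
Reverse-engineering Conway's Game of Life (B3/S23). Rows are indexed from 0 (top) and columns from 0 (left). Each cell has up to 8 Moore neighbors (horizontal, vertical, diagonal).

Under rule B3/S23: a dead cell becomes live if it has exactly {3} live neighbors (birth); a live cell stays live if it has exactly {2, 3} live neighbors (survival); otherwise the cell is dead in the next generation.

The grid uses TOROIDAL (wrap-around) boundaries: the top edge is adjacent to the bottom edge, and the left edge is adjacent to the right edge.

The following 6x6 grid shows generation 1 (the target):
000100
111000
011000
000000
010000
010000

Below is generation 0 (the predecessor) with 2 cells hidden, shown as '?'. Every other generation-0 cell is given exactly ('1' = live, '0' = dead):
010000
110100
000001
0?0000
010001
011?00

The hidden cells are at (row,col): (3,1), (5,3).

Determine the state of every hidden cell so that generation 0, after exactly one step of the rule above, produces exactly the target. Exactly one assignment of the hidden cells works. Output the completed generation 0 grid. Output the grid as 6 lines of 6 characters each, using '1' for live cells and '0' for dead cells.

Hidden generation-0 cells (in order): (3,1), (5,3).
A hidden cell only influences target cells in its own 3x3 neighborhood. Try each of the 2^2 = 4 assignments, step the completed generation 0 forward once under B3/S23, and compare with the target:
  (3,1)=0 (5,3)=0 -> step gives (0,3)='0' but target has '1' -> reject
  (3,1)=0 (5,3)=1 -> step gives (2,0)='1' but target has '0' -> reject
  (3,1)=1 (5,3)=0 -> step gives (0,3)='0' but target has '1' -> reject
  (3,1)=1 (5,3)=1 -> step reproduces the target at every cell -> ACCEPT
Unique solution: (3,1)=live, (5,3)=live.
Check: live-neighbor counts of every cell in the completed generation 0:
446321
323022
433121
412022
435220
434121
Applying B3/S23 to generation 0 with these counts gives:
000100
111000
011000
000000
010000
010000
which matches the target exactly.

Answer: 010000
110100
000001
010000
010001
011100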